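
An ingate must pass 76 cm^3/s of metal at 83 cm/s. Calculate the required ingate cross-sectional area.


Formula: A_ingate = Q / v  (continuity equation)
A = 76 cm^3/s / 83 cm/s = 0.9157 cm^2

Final answer: 0.9157 cm^2


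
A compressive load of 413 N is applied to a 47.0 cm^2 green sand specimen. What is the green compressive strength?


Formula: Compressive Strength = Force / Area
Strength = 413 N / 47.0 cm^2 = 8.7872 N/cm^2

Final answer: 8.7872 N/cm^2


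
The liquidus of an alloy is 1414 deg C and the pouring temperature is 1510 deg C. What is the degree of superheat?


Formula: Superheat = T_pour - T_melt
Superheat = 1510 - 1414 = 96 deg C


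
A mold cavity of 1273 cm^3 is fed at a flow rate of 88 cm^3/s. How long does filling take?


Formula: t_fill = V_mold / Q_flow
t = 1273 cm^3 / 88 cm^3/s = 14.4659 s

Final answer: 14.4659 s


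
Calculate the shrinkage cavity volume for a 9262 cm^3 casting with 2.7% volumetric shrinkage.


Formula: V_shrink = V_casting * shrinkage_pct / 100
V_shrink = 9262 cm^3 * 2.7 / 100 = 250.0740 cm^3


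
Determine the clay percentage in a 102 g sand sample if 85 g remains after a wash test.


Formula: Clay% = (W_total - W_washed) / W_total * 100
Clay mass = 102 - 85 = 17 g
Clay% = 17 / 102 * 100 = 16.6667%

Final answer: 16.6667%


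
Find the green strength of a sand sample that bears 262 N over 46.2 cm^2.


Formula: Compressive Strength = Force / Area
Strength = 262 N / 46.2 cm^2 = 5.6710 N/cm^2


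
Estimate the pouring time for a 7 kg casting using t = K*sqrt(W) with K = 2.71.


Formula: t = K * sqrt(W)
sqrt(W) = sqrt(7) = 2.64575
t = 2.71 * 2.64575 = 7.1700 s

7.1700 s


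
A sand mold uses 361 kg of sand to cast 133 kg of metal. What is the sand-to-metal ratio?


Formula: Sand-to-Metal Ratio = W_sand / W_metal
Ratio = 361 kg / 133 kg = 2.7143


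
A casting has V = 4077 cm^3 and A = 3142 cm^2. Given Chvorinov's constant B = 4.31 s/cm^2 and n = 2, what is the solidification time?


Formula: t_s = B * (V/A)^n  (Chvorinov's rule, n=2)
Modulus M = V/A = 4077/3142 = 1.297581 cm
M^2 = 1.297581^2 = 1.683716 cm^2
t_s = 4.31 * 1.683716 = 7.2568 s

Final answer: 7.2568 s


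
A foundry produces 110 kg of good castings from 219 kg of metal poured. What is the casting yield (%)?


Formula: Casting Yield = (W_good / W_total) * 100
Yield = (110 kg / 219 kg) * 100 = 50.2283%


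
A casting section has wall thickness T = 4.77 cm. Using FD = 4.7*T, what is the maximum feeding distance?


Formula: FD = 4.7 * T  (riser feeding-distance rule)
FD = 4.7 * 4.77 cm = 22.4190 cm


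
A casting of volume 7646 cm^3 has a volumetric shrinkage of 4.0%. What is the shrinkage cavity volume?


Formula: V_shrink = V_casting * shrinkage_pct / 100
V_shrink = 7646 cm^3 * 4.0 / 100 = 305.8400 cm^3

Final answer: 305.8400 cm^3


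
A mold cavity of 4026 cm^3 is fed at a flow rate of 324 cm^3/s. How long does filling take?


Formula: t_fill = V_mold / Q_flow
t = 4026 cm^3 / 324 cm^3/s = 12.4259 s

12.4259 s


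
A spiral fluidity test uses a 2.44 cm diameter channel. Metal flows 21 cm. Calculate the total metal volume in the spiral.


Formula: V = pi * (d/2)^2 * L  (cylinder volume)
Radius = 2.44/2 = 1.22 cm
V = pi * 1.22^2 * 21 = 98.1949 cm^3

Answer: 98.1949 cm^3


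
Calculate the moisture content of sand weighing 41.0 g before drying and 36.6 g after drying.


Formula: MC = (W_wet - W_dry) / W_wet * 100
Water mass = 41.0 - 36.6 = 4.4 g
MC = 4.4 / 41.0 * 100 = 10.7317%

Final answer: 10.7317%


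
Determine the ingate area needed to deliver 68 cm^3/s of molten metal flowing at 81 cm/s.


Formula: A_ingate = Q / v  (continuity equation)
A = 68 cm^3/s / 81 cm/s = 0.8395 cm^2

Final answer: 0.8395 cm^2


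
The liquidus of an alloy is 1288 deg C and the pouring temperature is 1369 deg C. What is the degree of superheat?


Formula: Superheat = T_pour - T_melt
Superheat = 1369 - 1288 = 81 deg C

81 deg C


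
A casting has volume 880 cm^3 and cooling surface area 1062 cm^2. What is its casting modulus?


Formula: Casting Modulus M = V / A
M = 880 cm^3 / 1062 cm^2 = 0.8286 cm


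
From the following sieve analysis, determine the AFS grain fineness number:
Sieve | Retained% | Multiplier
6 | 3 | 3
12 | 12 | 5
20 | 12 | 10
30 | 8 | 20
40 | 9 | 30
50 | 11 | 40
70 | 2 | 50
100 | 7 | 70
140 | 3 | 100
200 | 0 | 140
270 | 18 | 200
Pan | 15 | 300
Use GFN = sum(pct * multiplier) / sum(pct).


Formula: GFN = sum(pct * multiplier) / sum(pct)
sum(pct * multiplier) = 10049
sum(pct) = 100
GFN = 10049 / 100 = 100.49

Answer: 100.49


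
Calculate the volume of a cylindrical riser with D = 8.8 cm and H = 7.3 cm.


Formula: V = pi * (D/2)^2 * H  (cylinder volume)
Radius = D/2 = 8.8/2 = 4.4 cm
V = pi * 4.4^2 * 7.3 = 443.9950 cm^3

Final answer: 443.9950 cm^3


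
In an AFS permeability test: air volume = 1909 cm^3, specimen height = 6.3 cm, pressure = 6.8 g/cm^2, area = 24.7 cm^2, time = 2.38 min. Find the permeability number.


Formula: Permeability Number P = (V * H) / (p * A * t)
Numerator: V * H = 1909 * 6.3 = 12026.7
Denominator: p * A * t = 6.8 * 24.7 * 2.38 = 399.7448
P = 12026.7 / 399.7448 = 30.0859

Answer: 30.0859


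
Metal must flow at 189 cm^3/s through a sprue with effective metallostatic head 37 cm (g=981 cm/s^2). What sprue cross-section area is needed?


Formula: v = sqrt(2*g*h), A = Q/v
Velocity: v = sqrt(2 * 981 * 37) = sqrt(72594) = 269.4327 cm/s
Sprue area: A = Q / v = 189 / 269.4327 = 0.7015 cm^2

Final answer: 0.7015 cm^2


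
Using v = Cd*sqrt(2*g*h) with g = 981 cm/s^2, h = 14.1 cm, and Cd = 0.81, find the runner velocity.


Formula: v = Cd * sqrt(2 * g * h)  (Torricelli with discharge coefficient)
2*g*h = 2 * 981 * 14.1 = 27664.2 cm^2/s^2
sqrt(27664.2) = 166.32558 cm/s
v = 0.81 * 166.32558 = 134.7237 cm/s

134.7237 cm/s


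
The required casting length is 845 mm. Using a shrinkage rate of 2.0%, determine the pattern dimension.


Formula: L_pattern = L_casting * (1 + shrinkage_rate/100)
Shrinkage factor = 1 + 2.0/100 = 1.02
L_pattern = 845 mm * 1.02 = 861.9000 mm

861.9000 mm


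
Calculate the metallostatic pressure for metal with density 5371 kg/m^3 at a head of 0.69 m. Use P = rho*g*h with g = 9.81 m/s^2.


Formula: P = rho * g * h
rho * g = 5371 * 9.81 = 52689.51 N/m^3
P = 52689.51 * 0.69 = 36355.7619 Pa


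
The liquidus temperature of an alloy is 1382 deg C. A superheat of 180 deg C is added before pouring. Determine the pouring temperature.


Formula: T_pour = T_melt + Superheat
T_pour = 1382 + 180 = 1562 deg C


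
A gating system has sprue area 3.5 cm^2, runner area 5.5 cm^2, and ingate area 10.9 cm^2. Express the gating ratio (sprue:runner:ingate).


Sprue:Runner:Ingate = 1 : 5.5/3.5 : 10.9/3.5 = 1:1.57:3.11

Final answer: 1:1.57:3.11


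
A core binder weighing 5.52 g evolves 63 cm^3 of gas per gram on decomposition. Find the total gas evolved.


Formula: V_gas = W_binder * gas_evolution_rate
V = 5.52 g * 63 cm^3/g = 347.7600 cm^3

Answer: 347.7600 cm^3


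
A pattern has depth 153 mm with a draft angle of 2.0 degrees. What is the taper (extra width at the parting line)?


Formula: taper = depth * tan(draft_angle)
tan(2.0 deg) = 0.0349208
taper = 153 mm * 0.0349208 = 5.3429 mm

Answer: 5.3429 mm


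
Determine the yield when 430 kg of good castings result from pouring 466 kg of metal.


Formula: Casting Yield = (W_good / W_total) * 100
Yield = (430 kg / 466 kg) * 100 = 92.2747%

Answer: 92.2747%


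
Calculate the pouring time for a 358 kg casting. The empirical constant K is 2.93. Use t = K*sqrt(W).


Formula: t = K * sqrt(W)
sqrt(W) = sqrt(358) = 18.92089
t = 2.93 * 18.92089 = 55.4382 s

Answer: 55.4382 s


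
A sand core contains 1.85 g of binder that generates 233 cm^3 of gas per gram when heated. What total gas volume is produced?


Formula: V_gas = W_binder * gas_evolution_rate
V = 1.85 g * 233 cm^3/g = 431.0500 cm^3

431.0500 cm^3


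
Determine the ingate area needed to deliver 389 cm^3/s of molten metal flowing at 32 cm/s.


Formula: A_ingate = Q / v  (continuity equation)
A = 389 cm^3/s / 32 cm/s = 12.1562 cm^2

Answer: 12.1562 cm^2


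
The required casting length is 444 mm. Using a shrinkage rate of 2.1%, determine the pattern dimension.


Formula: L_pattern = L_casting * (1 + shrinkage_rate/100)
Shrinkage factor = 1 + 2.1/100 = 1.021
L_pattern = 444 mm * 1.021 = 453.3240 mm


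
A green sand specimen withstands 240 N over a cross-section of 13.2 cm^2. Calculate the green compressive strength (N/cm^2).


Formula: Compressive Strength = Force / Area
Strength = 240 N / 13.2 cm^2 = 18.1818 N/cm^2


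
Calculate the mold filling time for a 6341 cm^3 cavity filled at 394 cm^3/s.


Formula: t_fill = V_mold / Q_flow
t = 6341 cm^3 / 394 cm^3/s = 16.0939 s


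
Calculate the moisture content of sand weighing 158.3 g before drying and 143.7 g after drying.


Formula: MC = (W_wet - W_dry) / W_wet * 100
Water mass = 158.3 - 143.7 = 14.6 g
MC = 14.6 / 158.3 * 100 = 9.2230%


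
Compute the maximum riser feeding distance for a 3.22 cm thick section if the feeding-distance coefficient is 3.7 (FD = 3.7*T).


Formula: FD = 3.7 * T  (riser feeding-distance rule)
FD = 3.7 * 3.22 cm = 11.9140 cm

Final answer: 11.9140 cm


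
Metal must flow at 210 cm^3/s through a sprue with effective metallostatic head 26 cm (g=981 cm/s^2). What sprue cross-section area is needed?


Formula: v = sqrt(2*g*h), A = Q/v
Velocity: v = sqrt(2 * 981 * 26) = sqrt(51012) = 225.8584 cm/s
Sprue area: A = Q / v = 210 / 225.8584 = 0.9298 cm^2

Answer: 0.9298 cm^2


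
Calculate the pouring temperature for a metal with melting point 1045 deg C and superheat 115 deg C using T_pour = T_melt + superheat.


Formula: T_pour = T_melt + Superheat
T_pour = 1045 + 115 = 1160 deg C

Answer: 1160 deg C


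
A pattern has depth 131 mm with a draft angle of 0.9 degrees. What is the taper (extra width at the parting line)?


Formula: taper = depth * tan(draft_angle)
tan(0.9 deg) = 0.0157093
taper = 131 mm * 0.0157093 = 2.0579 mm


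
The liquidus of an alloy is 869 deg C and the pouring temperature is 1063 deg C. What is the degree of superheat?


Formula: Superheat = T_pour - T_melt
Superheat = 1063 - 869 = 194 deg C

Answer: 194 deg C


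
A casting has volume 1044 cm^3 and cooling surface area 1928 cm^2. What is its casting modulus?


Formula: Casting Modulus M = V / A
M = 1044 cm^3 / 1928 cm^2 = 0.5415 cm


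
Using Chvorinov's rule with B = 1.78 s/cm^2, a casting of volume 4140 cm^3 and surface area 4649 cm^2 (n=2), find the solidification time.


Formula: t_s = B * (V/A)^n  (Chvorinov's rule, n=2)
Modulus M = V/A = 4140/4649 = 0.890514 cm
M^2 = 0.890514^2 = 0.793015 cm^2
t_s = 1.78 * 0.793015 = 1.4116 s

Answer: 1.4116 s


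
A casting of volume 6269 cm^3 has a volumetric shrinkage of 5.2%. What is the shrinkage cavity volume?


Formula: V_shrink = V_casting * shrinkage_pct / 100
V_shrink = 6269 cm^3 * 5.2 / 100 = 325.9880 cm^3


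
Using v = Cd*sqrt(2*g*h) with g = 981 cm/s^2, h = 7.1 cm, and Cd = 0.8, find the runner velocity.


Formula: v = Cd * sqrt(2 * g * h)  (Torricelli with discharge coefficient)
2*g*h = 2 * 981 * 7.1 = 13930.2 cm^2/s^2
sqrt(13930.2) = 118.02627 cm/s
v = 0.8 * 118.02627 = 94.4210 cm/s

94.4210 cm/s


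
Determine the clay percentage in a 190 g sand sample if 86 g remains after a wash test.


Formula: Clay% = (W_total - W_washed) / W_total * 100
Clay mass = 190 - 86 = 104 g
Clay% = 104 / 190 * 100 = 54.7368%

54.7368%


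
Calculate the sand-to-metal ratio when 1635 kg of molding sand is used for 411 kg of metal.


Formula: Sand-to-Metal Ratio = W_sand / W_metal
Ratio = 1635 kg / 411 kg = 3.9781


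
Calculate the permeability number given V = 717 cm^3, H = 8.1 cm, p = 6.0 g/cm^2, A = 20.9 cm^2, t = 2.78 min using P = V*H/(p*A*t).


Formula: Permeability Number P = (V * H) / (p * A * t)
Numerator: V * H = 717 * 8.1 = 5807.7
Denominator: p * A * t = 6.0 * 20.9 * 2.78 = 348.612
P = 5807.7 / 348.612 = 16.6595


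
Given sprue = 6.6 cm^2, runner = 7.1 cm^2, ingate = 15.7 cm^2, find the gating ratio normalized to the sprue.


Sprue:Runner:Ingate = 1 : 7.1/6.6 : 15.7/6.6 = 1:1.08:2.38


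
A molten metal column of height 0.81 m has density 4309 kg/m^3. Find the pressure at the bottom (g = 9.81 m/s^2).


Formula: P = rho * g * h
rho * g = 4309 * 9.81 = 42271.29 N/m^3
P = 42271.29 * 0.81 = 34239.7449 Pa

Answer: 34239.7449 Pa


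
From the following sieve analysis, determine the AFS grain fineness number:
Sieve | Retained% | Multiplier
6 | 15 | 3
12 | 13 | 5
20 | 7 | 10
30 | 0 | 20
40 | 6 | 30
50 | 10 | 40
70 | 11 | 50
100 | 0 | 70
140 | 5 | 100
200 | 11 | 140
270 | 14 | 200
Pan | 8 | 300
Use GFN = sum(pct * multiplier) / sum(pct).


Formula: GFN = sum(pct * multiplier) / sum(pct)
sum(pct * multiplier) = 8550
sum(pct) = 100
GFN = 8550 / 100 = 85.50

85.50


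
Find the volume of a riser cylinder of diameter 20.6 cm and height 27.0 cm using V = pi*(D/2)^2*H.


Formula: V = pi * (D/2)^2 * H  (cylinder volume)
Radius = D/2 = 20.6/2 = 10.3 cm
V = pi * 10.3^2 * 27.0 = 8998.8722 cm^3

Final answer: 8998.8722 cm^3


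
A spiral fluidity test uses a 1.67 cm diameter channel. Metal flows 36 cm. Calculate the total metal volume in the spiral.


Formula: V = pi * (d/2)^2 * L  (cylinder volume)
Radius = 1.67/2 = 0.835 cm
V = pi * 0.835^2 * 36 = 78.8543 cm^3

Final answer: 78.8543 cm^3


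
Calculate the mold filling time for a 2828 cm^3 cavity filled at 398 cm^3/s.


Formula: t_fill = V_mold / Q_flow
t = 2828 cm^3 / 398 cm^3/s = 7.1055 s

7.1055 s


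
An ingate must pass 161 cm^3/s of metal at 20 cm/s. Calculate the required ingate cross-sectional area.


Formula: A_ingate = Q / v  (continuity equation)
A = 161 cm^3/s / 20 cm/s = 8.0500 cm^2

Final answer: 8.0500 cm^2


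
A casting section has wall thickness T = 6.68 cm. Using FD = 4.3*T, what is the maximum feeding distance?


Formula: FD = 4.3 * T  (riser feeding-distance rule)
FD = 4.3 * 6.68 cm = 28.7240 cm

Final answer: 28.7240 cm


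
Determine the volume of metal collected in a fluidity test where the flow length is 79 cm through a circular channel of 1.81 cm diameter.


Formula: V = pi * (d/2)^2 * L  (cylinder volume)
Radius = 1.81/2 = 0.905 cm
V = pi * 0.905^2 * 79 = 203.2704 cm^3

203.2704 cm^3


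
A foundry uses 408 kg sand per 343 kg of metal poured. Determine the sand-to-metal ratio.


Formula: Sand-to-Metal Ratio = W_sand / W_metal
Ratio = 408 kg / 343 kg = 1.1895

Final answer: 1.1895


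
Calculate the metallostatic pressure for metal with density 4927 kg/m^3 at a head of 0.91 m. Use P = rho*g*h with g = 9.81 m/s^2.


Formula: P = rho * g * h
rho * g = 4927 * 9.81 = 48333.87 N/m^3
P = 48333.87 * 0.91 = 43983.8217 Pa

Answer: 43983.8217 Pa


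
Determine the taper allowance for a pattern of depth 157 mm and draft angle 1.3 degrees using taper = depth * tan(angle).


Formula: taper = depth * tan(draft_angle)
tan(1.3 deg) = 0.0226932
taper = 157 mm * 0.0226932 = 3.5628 mm


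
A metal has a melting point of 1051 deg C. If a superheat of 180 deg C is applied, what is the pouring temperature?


Formula: T_pour = T_melt + Superheat
T_pour = 1051 + 180 = 1231 deg C


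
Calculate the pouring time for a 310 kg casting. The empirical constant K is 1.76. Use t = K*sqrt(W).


Formula: t = K * sqrt(W)
sqrt(W) = sqrt(310) = 17.60682
t = 1.76 * 17.60682 = 30.9880 s

Final answer: 30.9880 s


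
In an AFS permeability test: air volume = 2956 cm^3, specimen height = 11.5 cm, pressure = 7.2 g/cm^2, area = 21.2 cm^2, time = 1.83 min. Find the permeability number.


Formula: Permeability Number P = (V * H) / (p * A * t)
Numerator: V * H = 2956 * 11.5 = 33994.0
Denominator: p * A * t = 7.2 * 21.2 * 1.83 = 279.3312
P = 33994.0 / 279.3312 = 121.6978

Final answer: 121.6978


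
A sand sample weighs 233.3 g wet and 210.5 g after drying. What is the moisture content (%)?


Formula: MC = (W_wet - W_dry) / W_wet * 100
Water mass = 233.3 - 210.5 = 22.8 g
MC = 22.8 / 233.3 * 100 = 9.7728%

9.7728%


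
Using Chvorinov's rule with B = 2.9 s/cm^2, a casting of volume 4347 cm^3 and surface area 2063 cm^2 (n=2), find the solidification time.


Formula: t_s = B * (V/A)^n  (Chvorinov's rule, n=2)
Modulus M = V/A = 4347/2063 = 2.107126 cm
M^2 = 2.107126^2 = 4.439980 cm^2
t_s = 2.9 * 4.439980 = 12.8759 s


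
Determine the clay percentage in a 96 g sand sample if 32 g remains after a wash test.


Formula: Clay% = (W_total - W_washed) / W_total * 100
Clay mass = 96 - 32 = 64 g
Clay% = 64 / 96 * 100 = 66.6667%

Answer: 66.6667%


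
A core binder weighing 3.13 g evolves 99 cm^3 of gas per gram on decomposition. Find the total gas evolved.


Formula: V_gas = W_binder * gas_evolution_rate
V = 3.13 g * 99 cm^3/g = 309.8700 cm^3

Final answer: 309.8700 cm^3


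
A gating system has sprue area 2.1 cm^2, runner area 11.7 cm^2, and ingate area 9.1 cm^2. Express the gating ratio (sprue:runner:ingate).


Sprue:Runner:Ingate = 1 : 11.7/2.1 : 9.1/2.1 = 1:5.57:4.33

1:5.57:4.33


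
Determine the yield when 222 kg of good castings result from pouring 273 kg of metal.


Formula: Casting Yield = (W_good / W_total) * 100
Yield = (222 kg / 273 kg) * 100 = 81.3187%

81.3187%


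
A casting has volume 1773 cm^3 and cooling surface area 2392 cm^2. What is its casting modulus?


Formula: Casting Modulus M = V / A
M = 1773 cm^3 / 2392 cm^2 = 0.7412 cm

0.7412 cm


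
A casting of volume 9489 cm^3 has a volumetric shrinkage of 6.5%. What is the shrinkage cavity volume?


Formula: V_shrink = V_casting * shrinkage_pct / 100
V_shrink = 9489 cm^3 * 6.5 / 100 = 616.7850 cm^3

616.7850 cm^3


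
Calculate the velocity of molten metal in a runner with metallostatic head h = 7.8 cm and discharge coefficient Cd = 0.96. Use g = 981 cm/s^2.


Formula: v = Cd * sqrt(2 * g * h)  (Torricelli with discharge coefficient)
2*g*h = 2 * 981 * 7.8 = 15303.6 cm^2/s^2
sqrt(15303.6) = 123.70772 cm/s
v = 0.96 * 123.70772 = 118.7594 cm/s

Final answer: 118.7594 cm/s


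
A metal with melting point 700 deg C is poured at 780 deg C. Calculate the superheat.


Formula: Superheat = T_pour - T_melt
Superheat = 780 - 700 = 80 deg C

Final answer: 80 deg C


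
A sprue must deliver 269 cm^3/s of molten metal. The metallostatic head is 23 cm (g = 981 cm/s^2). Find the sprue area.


Formula: v = sqrt(2*g*h), A = Q/v
Velocity: v = sqrt(2 * 981 * 23) = sqrt(45126) = 212.4288 cm/s
Sprue area: A = Q / v = 269 / 212.4288 = 1.2663 cm^2

Final answer: 1.2663 cm^2


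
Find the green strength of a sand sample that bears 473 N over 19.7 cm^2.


Formula: Compressive Strength = Force / Area
Strength = 473 N / 19.7 cm^2 = 24.0102 N/cm^2

Final answer: 24.0102 N/cm^2


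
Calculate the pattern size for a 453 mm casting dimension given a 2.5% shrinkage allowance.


Formula: L_pattern = L_casting * (1 + shrinkage_rate/100)
Shrinkage factor = 1 + 2.5/100 = 1.025
L_pattern = 453 mm * 1.025 = 464.3250 mm

Final answer: 464.3250 mm


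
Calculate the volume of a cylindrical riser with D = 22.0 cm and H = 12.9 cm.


Formula: V = pi * (D/2)^2 * H  (cylinder volume)
Radius = D/2 = 22.0/2 = 11.0 cm
V = pi * 11.0^2 * 12.9 = 4903.7120 cm^3

Final answer: 4903.7120 cm^3


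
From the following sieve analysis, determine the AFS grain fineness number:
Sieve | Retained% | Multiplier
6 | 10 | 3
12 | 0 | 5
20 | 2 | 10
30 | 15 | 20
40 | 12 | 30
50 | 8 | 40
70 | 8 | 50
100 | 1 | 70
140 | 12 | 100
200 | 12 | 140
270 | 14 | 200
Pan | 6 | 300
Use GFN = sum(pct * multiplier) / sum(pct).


Formula: GFN = sum(pct * multiplier) / sum(pct)
sum(pct * multiplier) = 8980
sum(pct) = 100
GFN = 8980 / 100 = 89.80


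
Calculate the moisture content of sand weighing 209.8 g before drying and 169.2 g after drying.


Formula: MC = (W_wet - W_dry) / W_wet * 100
Water mass = 209.8 - 169.2 = 40.6 g
MC = 40.6 / 209.8 * 100 = 19.3518%


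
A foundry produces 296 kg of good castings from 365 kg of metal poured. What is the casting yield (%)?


Formula: Casting Yield = (W_good / W_total) * 100
Yield = (296 kg / 365 kg) * 100 = 81.0959%


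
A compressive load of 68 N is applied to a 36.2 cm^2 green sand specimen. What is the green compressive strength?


Formula: Compressive Strength = Force / Area
Strength = 68 N / 36.2 cm^2 = 1.8785 N/cm^2

Final answer: 1.8785 N/cm^2


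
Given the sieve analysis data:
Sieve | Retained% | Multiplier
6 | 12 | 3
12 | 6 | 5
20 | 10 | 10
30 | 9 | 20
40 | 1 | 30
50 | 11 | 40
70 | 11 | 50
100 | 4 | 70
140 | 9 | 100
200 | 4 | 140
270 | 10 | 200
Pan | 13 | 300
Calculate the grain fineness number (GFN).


Formula: GFN = sum(pct * multiplier) / sum(pct)
sum(pct * multiplier) = 9006
sum(pct) = 100
GFN = 9006 / 100 = 90.06

Final answer: 90.06


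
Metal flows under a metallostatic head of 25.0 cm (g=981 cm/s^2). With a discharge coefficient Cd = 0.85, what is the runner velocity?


Formula: v = Cd * sqrt(2 * g * h)  (Torricelli with discharge coefficient)
2*g*h = 2 * 981 * 25.0 = 49050.0 cm^2/s^2
sqrt(49050.0) = 221.47235 cm/s
v = 0.85 * 221.47235 = 188.2515 cm/s

Answer: 188.2515 cm/s


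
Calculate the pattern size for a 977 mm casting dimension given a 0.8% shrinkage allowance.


Formula: L_pattern = L_casting * (1 + shrinkage_rate/100)
Shrinkage factor = 1 + 0.8/100 = 1.008
L_pattern = 977 mm * 1.008 = 984.8160 mm

Answer: 984.8160 mm


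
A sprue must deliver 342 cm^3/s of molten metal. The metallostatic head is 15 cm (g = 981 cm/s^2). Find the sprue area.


Formula: v = sqrt(2*g*h), A = Q/v
Velocity: v = sqrt(2 * 981 * 15) = sqrt(29430) = 171.5517 cm/s
Sprue area: A = Q / v = 342 / 171.5517 = 1.9936 cm^2

Answer: 1.9936 cm^2


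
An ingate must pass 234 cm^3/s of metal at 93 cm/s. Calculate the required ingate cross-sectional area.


Formula: A_ingate = Q / v  (continuity equation)
A = 234 cm^3/s / 93 cm/s = 2.5161 cm^2

Answer: 2.5161 cm^2


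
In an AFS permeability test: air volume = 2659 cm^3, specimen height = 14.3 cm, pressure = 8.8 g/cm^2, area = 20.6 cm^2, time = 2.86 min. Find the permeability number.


Formula: Permeability Number P = (V * H) / (p * A * t)
Numerator: V * H = 2659 * 14.3 = 38023.7
Denominator: p * A * t = 8.8 * 20.6 * 2.86 = 518.4608
P = 38023.7 / 518.4608 = 73.3396


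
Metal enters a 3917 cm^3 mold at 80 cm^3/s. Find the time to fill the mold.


Formula: t_fill = V_mold / Q_flow
t = 3917 cm^3 / 80 cm^3/s = 48.9625 s


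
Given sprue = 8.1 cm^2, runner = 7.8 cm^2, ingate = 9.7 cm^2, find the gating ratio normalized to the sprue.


Sprue:Runner:Ingate = 1 : 7.8/8.1 : 9.7/8.1 = 1:0.96:1.20

Final answer: 1:0.96:1.20


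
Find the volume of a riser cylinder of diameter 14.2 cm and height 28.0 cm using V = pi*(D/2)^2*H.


Formula: V = pi * (D/2)^2 * H  (cylinder volume)
Radius = D/2 = 14.2/2 = 7.1 cm
V = pi * 7.1^2 * 28.0 = 4434.2952 cm^3

Answer: 4434.2952 cm^3


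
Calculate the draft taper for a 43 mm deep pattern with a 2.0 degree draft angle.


Formula: taper = depth * tan(draft_angle)
tan(2.0 deg) = 0.0349208
taper = 43 mm * 0.0349208 = 1.5016 mm

Answer: 1.5016 mm


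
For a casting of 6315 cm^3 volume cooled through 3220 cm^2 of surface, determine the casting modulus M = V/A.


Formula: Casting Modulus M = V / A
M = 6315 cm^3 / 3220 cm^2 = 1.9612 cm


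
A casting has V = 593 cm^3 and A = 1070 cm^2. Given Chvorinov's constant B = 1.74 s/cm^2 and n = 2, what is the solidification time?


Formula: t_s = B * (V/A)^n  (Chvorinov's rule, n=2)
Modulus M = V/A = 593/1070 = 0.554206 cm
M^2 = 0.554206^2 = 0.307144 cm^2
t_s = 1.74 * 0.307144 = 0.5344 s

0.5344 s


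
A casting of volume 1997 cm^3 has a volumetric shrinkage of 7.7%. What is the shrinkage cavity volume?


Formula: V_shrink = V_casting * shrinkage_pct / 100
V_shrink = 1997 cm^3 * 7.7 / 100 = 153.7690 cm^3

Answer: 153.7690 cm^3


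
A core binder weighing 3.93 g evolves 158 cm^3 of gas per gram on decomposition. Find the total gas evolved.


Formula: V_gas = W_binder * gas_evolution_rate
V = 3.93 g * 158 cm^3/g = 620.9400 cm^3


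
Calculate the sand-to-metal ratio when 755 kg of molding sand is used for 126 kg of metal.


Formula: Sand-to-Metal Ratio = W_sand / W_metal
Ratio = 755 kg / 126 kg = 5.9921

Answer: 5.9921


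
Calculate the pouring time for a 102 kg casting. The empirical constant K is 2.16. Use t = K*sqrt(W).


Formula: t = K * sqrt(W)
sqrt(W) = sqrt(102) = 10.09950
t = 2.16 * 10.09950 = 21.8149 s


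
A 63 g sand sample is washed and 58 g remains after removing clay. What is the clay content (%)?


Formula: Clay% = (W_total - W_washed) / W_total * 100
Clay mass = 63 - 58 = 5 g
Clay% = 5 / 63 * 100 = 7.9365%

Final answer: 7.9365%


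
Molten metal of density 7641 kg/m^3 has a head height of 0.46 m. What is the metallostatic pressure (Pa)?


Formula: P = rho * g * h
rho * g = 7641 * 9.81 = 74958.21 N/m^3
P = 74958.21 * 0.46 = 34480.7766 Pa

34480.7766 Pa


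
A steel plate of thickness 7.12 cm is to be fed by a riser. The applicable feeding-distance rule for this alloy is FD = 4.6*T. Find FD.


Formula: FD = 4.6 * T  (riser feeding-distance rule)
FD = 4.6 * 7.12 cm = 32.7520 cm


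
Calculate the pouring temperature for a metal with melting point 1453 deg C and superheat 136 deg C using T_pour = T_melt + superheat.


Formula: T_pour = T_melt + Superheat
T_pour = 1453 + 136 = 1589 deg C

Answer: 1589 deg C


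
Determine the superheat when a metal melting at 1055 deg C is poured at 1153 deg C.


Formula: Superheat = T_pour - T_melt
Superheat = 1153 - 1055 = 98 deg C


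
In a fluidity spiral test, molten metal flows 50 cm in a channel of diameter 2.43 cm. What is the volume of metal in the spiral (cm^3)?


Formula: V = pi * (d/2)^2 * L  (cylinder volume)
Radius = 2.43/2 = 1.215 cm
V = pi * 1.215^2 * 50 = 231.8849 cm^3

231.8849 cm^3


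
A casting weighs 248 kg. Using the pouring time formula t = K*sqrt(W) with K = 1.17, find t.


Formula: t = K * sqrt(W)
sqrt(W) = sqrt(248) = 15.74802
t = 1.17 * 15.74802 = 18.4252 s

Final answer: 18.4252 s


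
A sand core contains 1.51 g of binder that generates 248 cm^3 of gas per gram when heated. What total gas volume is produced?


Formula: V_gas = W_binder * gas_evolution_rate
V = 1.51 g * 248 cm^3/g = 374.4800 cm^3

Final answer: 374.4800 cm^3


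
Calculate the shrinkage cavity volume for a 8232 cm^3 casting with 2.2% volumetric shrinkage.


Formula: V_shrink = V_casting * shrinkage_pct / 100
V_shrink = 8232 cm^3 * 2.2 / 100 = 181.1040 cm^3


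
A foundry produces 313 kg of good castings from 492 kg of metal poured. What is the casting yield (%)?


Formula: Casting Yield = (W_good / W_total) * 100
Yield = (313 kg / 492 kg) * 100 = 63.6179%

63.6179%


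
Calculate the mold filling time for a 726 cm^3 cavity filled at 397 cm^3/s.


Formula: t_fill = V_mold / Q_flow
t = 726 cm^3 / 397 cm^3/s = 1.8287 s


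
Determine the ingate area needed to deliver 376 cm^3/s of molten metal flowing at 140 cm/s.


Formula: A_ingate = Q / v  (continuity equation)
A = 376 cm^3/s / 140 cm/s = 2.6857 cm^2

Answer: 2.6857 cm^2


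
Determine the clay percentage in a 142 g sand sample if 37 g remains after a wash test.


Formula: Clay% = (W_total - W_washed) / W_total * 100
Clay mass = 142 - 37 = 105 g
Clay% = 105 / 142 * 100 = 73.9437%

Final answer: 73.9437%


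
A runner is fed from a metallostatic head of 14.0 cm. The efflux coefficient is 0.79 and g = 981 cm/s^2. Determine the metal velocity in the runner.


Formula: v = Cd * sqrt(2 * g * h)  (Torricelli with discharge coefficient)
2*g*h = 2 * 981 * 14.0 = 27468.0 cm^2/s^2
sqrt(27468.0) = 165.73473 cm/s
v = 0.79 * 165.73473 = 130.9304 cm/s

Final answer: 130.9304 cm/s


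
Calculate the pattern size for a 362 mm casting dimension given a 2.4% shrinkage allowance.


Formula: L_pattern = L_casting * (1 + shrinkage_rate/100)
Shrinkage factor = 1 + 2.4/100 = 1.024
L_pattern = 362 mm * 1.024 = 370.6880 mm

370.6880 mm


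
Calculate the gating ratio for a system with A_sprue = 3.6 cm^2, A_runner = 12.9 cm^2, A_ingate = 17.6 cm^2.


Sprue:Runner:Ingate = 1 : 12.9/3.6 : 17.6/3.6 = 1:3.58:4.89

1:3.58:4.89


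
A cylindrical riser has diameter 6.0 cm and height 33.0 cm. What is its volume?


Formula: V = pi * (D/2)^2 * H  (cylinder volume)
Radius = D/2 = 6.0/2 = 3.0 cm
V = pi * 3.0^2 * 33.0 = 933.0530 cm^3


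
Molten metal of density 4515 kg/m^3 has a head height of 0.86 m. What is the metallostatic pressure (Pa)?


Formula: P = rho * g * h
rho * g = 4515 * 9.81 = 44292.15 N/m^3
P = 44292.15 * 0.86 = 38091.2490 Pa

38091.2490 Pa


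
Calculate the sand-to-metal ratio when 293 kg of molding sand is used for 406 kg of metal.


Formula: Sand-to-Metal Ratio = W_sand / W_metal
Ratio = 293 kg / 406 kg = 0.7217

Answer: 0.7217


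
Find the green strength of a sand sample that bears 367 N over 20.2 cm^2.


Formula: Compressive Strength = Force / Area
Strength = 367 N / 20.2 cm^2 = 18.1683 N/cm^2

Final answer: 18.1683 N/cm^2


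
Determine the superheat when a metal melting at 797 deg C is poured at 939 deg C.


Formula: Superheat = T_pour - T_melt
Superheat = 939 - 797 = 142 deg C

Answer: 142 deg C


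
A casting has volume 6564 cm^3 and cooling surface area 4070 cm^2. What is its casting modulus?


Formula: Casting Modulus M = V / A
M = 6564 cm^3 / 4070 cm^2 = 1.6128 cm


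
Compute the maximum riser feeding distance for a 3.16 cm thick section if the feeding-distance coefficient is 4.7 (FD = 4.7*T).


Formula: FD = 4.7 * T  (riser feeding-distance rule)
FD = 4.7 * 3.16 cm = 14.8520 cm

Final answer: 14.8520 cm


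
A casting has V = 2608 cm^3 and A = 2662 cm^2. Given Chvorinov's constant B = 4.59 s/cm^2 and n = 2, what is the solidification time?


Formula: t_s = B * (V/A)^n  (Chvorinov's rule, n=2)
Modulus M = V/A = 2608/2662 = 0.979715 cm
M^2 = 0.979715^2 = 0.959841 cm^2
t_s = 4.59 * 0.959841 = 4.4057 s

Final answer: 4.4057 s


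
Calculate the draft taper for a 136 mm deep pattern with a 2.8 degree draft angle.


Formula: taper = depth * tan(draft_angle)
tan(2.8 deg) = 0.0489082
taper = 136 mm * 0.0489082 = 6.6515 mm

Answer: 6.6515 mm


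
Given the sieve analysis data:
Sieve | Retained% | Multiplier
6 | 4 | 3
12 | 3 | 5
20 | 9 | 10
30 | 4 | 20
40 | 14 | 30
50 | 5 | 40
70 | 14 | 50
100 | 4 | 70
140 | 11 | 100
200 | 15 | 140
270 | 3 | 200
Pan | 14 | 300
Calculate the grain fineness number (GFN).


Formula: GFN = sum(pct * multiplier) / sum(pct)
sum(pct * multiplier) = 9797
sum(pct) = 100
GFN = 9797 / 100 = 97.97

Answer: 97.97


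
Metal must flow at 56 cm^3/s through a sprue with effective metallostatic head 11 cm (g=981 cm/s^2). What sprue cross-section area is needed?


Formula: v = sqrt(2*g*h), A = Q/v
Velocity: v = sqrt(2 * 981 * 11) = sqrt(21582) = 146.9081 cm/s
Sprue area: A = Q / v = 56 / 146.9081 = 0.3812 cm^2

Final answer: 0.3812 cm^2


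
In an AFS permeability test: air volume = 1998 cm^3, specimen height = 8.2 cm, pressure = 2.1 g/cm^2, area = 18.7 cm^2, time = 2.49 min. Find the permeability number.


Formula: Permeability Number P = (V * H) / (p * A * t)
Numerator: V * H = 1998 * 8.2 = 16383.6
Denominator: p * A * t = 2.1 * 18.7 * 2.49 = 97.7823
P = 16383.6 / 97.7823 = 167.5518


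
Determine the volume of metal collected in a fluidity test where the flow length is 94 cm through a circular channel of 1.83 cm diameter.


Formula: V = pi * (d/2)^2 * L  (cylinder volume)
Radius = 1.83/2 = 0.915 cm
V = pi * 0.915^2 * 94 = 247.2407 cm^3

Answer: 247.2407 cm^3


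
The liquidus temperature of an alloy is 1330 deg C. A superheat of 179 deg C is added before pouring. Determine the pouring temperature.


Formula: T_pour = T_melt + Superheat
T_pour = 1330 + 179 = 1509 deg C

Final answer: 1509 deg C


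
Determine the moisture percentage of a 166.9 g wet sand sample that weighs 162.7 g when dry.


Formula: MC = (W_wet - W_dry) / W_wet * 100
Water mass = 166.9 - 162.7 = 4.2 g
MC = 4.2 / 166.9 * 100 = 2.5165%


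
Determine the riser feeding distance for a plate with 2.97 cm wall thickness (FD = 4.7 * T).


Formula: FD = 4.7 * T  (riser feeding-distance rule)
FD = 4.7 * 2.97 cm = 13.9590 cm


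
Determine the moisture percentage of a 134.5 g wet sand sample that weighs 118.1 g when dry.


Formula: MC = (W_wet - W_dry) / W_wet * 100
Water mass = 134.5 - 118.1 = 16.4 g
MC = 16.4 / 134.5 * 100 = 12.1933%

Answer: 12.1933%


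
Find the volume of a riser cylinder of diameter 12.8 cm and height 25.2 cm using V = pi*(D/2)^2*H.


Formula: V = pi * (D/2)^2 * H  (cylinder volume)
Radius = D/2 = 12.8/2 = 6.4 cm
V = pi * 6.4^2 * 25.2 = 3242.7268 cm^3


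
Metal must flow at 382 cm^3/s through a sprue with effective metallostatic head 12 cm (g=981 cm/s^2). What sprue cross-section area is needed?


Formula: v = sqrt(2*g*h), A = Q/v
Velocity: v = sqrt(2 * 981 * 12) = sqrt(23544) = 153.4405 cm/s
Sprue area: A = Q / v = 382 / 153.4405 = 2.4896 cm^2

Answer: 2.4896 cm^2


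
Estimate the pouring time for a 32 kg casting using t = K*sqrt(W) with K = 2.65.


Formula: t = K * sqrt(W)
sqrt(W) = sqrt(32) = 5.65685
t = 2.65 * 5.65685 = 14.9907 s


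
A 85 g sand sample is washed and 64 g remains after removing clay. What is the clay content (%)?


Formula: Clay% = (W_total - W_washed) / W_total * 100
Clay mass = 85 - 64 = 21 g
Clay% = 21 / 85 * 100 = 24.7059%


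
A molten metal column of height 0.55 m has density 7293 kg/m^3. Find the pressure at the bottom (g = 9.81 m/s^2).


Formula: P = rho * g * h
rho * g = 7293 * 9.81 = 71544.33 N/m^3
P = 71544.33 * 0.55 = 39349.3815 Pa

Answer: 39349.3815 Pa


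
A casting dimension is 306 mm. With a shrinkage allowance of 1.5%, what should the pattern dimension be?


Formula: L_pattern = L_casting * (1 + shrinkage_rate/100)
Shrinkage factor = 1 + 1.5/100 = 1.015
L_pattern = 306 mm * 1.015 = 310.5900 mm


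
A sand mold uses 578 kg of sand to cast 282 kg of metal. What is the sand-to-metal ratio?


Formula: Sand-to-Metal Ratio = W_sand / W_metal
Ratio = 578 kg / 282 kg = 2.0496

2.0496


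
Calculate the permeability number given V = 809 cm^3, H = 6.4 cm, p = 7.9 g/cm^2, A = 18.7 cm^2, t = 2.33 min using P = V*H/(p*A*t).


Formula: Permeability Number P = (V * H) / (p * A * t)
Numerator: V * H = 809 * 6.4 = 5177.6
Denominator: p * A * t = 7.9 * 18.7 * 2.33 = 344.2109
P = 5177.6 / 344.2109 = 15.0419

Final answer: 15.0419


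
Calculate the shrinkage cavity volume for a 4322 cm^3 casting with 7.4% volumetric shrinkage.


Formula: V_shrink = V_casting * shrinkage_pct / 100
V_shrink = 4322 cm^3 * 7.4 / 100 = 319.8280 cm^3

Final answer: 319.8280 cm^3


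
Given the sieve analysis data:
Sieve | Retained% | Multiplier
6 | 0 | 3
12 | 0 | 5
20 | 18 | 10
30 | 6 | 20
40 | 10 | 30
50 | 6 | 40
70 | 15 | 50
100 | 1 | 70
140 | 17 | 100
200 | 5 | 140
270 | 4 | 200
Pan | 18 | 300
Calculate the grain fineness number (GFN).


Formula: GFN = sum(pct * multiplier) / sum(pct)
sum(pct * multiplier) = 10260
sum(pct) = 100
GFN = 10260 / 100 = 102.60

Answer: 102.60


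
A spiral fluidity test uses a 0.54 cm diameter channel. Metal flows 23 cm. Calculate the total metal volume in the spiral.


Formula: V = pi * (d/2)^2 * L  (cylinder volume)
Radius = 0.54/2 = 0.27 cm
V = pi * 0.27^2 * 23 = 5.2675 cm^3

Final answer: 5.2675 cm^3


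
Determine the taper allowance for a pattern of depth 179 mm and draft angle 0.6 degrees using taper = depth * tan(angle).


Formula: taper = depth * tan(draft_angle)
tan(0.6 deg) = 0.0104724
taper = 179 mm * 0.0104724 = 1.8746 mm


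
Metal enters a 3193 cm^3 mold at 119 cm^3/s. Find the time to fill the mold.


Formula: t_fill = V_mold / Q_flow
t = 3193 cm^3 / 119 cm^3/s = 26.8319 s


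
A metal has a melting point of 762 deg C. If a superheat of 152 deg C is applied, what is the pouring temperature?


Formula: T_pour = T_melt + Superheat
T_pour = 762 + 152 = 914 deg C

Answer: 914 deg C


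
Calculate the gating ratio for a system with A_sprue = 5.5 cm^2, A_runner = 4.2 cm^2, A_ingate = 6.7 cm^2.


Sprue:Runner:Ingate = 1 : 4.2/5.5 : 6.7/5.5 = 1:0.76:1.22

Final answer: 1:0.76:1.22


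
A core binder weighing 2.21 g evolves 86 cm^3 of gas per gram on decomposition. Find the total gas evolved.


Formula: V_gas = W_binder * gas_evolution_rate
V = 2.21 g * 86 cm^3/g = 190.0600 cm^3

Answer: 190.0600 cm^3


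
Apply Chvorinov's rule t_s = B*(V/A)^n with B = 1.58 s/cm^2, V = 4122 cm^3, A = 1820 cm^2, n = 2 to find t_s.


Formula: t_s = B * (V/A)^n  (Chvorinov's rule, n=2)
Modulus M = V/A = 4122/1820 = 2.264835 cm
M^2 = 2.264835^2 = 5.129478 cm^2
t_s = 1.58 * 5.129478 = 8.1046 s

8.1046 s


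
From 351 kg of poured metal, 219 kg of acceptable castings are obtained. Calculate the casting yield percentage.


Formula: Casting Yield = (W_good / W_total) * 100
Yield = (219 kg / 351 kg) * 100 = 62.3932%

62.3932%


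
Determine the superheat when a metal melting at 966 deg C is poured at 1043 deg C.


Formula: Superheat = T_pour - T_melt
Superheat = 1043 - 966 = 77 deg C


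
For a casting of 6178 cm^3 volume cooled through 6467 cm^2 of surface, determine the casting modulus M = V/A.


Formula: Casting Modulus M = V / A
M = 6178 cm^3 / 6467 cm^2 = 0.9553 cm

0.9553 cm


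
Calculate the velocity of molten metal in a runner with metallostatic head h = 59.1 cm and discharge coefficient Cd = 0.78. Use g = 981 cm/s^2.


Formula: v = Cd * sqrt(2 * g * h)  (Torricelli with discharge coefficient)
2*g*h = 2 * 981 * 59.1 = 115954.2 cm^2/s^2
sqrt(115954.2) = 340.52048 cm/s
v = 0.78 * 340.52048 = 265.6060 cm/s

265.6060 cm/s


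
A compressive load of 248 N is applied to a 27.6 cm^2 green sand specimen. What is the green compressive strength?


Formula: Compressive Strength = Force / Area
Strength = 248 N / 27.6 cm^2 = 8.9855 N/cm^2

8.9855 N/cm^2


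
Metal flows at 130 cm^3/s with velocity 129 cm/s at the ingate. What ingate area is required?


Formula: A_ingate = Q / v  (continuity equation)
A = 130 cm^3/s / 129 cm/s = 1.0078 cm^2

Final answer: 1.0078 cm^2


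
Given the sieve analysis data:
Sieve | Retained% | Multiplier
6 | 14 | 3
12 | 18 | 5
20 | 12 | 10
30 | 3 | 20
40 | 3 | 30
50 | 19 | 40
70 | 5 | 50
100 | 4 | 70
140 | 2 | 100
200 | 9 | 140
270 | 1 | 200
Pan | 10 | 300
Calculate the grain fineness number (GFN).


Formula: GFN = sum(pct * multiplier) / sum(pct)
sum(pct * multiplier) = 6352
sum(pct) = 100
GFN = 6352 / 100 = 63.52


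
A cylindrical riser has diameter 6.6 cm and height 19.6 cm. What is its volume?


Formula: V = pi * (D/2)^2 * H  (cylinder volume)
Radius = D/2 = 6.6/2 = 3.3 cm
V = pi * 3.3^2 * 19.6 = 670.5541 cm^3

Answer: 670.5541 cm^3


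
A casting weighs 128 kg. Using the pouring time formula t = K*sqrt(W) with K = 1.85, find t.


Formula: t = K * sqrt(W)
sqrt(W) = sqrt(128) = 11.31371
t = 1.85 * 11.31371 = 20.9304 s


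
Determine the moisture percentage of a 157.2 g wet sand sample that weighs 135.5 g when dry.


Formula: MC = (W_wet - W_dry) / W_wet * 100
Water mass = 157.2 - 135.5 = 21.7 g
MC = 21.7 / 157.2 * 100 = 13.8041%

Final answer: 13.8041%


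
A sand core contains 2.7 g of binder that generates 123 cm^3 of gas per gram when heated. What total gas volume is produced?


Formula: V_gas = W_binder * gas_evolution_rate
V = 2.7 g * 123 cm^3/g = 332.1000 cm^3

Final answer: 332.1000 cm^3


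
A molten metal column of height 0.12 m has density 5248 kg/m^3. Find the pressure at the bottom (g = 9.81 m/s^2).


Formula: P = rho * g * h
rho * g = 5248 * 9.81 = 51482.88 N/m^3
P = 51482.88 * 0.12 = 6177.9456 Pa
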